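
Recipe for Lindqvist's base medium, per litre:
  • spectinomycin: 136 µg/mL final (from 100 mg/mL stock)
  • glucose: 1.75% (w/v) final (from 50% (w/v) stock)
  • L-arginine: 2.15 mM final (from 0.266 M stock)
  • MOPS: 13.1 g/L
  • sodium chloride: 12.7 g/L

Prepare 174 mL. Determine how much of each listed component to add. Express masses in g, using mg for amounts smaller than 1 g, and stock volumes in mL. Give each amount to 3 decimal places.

spectinomycin 0.237 mL; glucose 6.090 mL; L-arginine 1.406 mL; MOPS 2.279 g; sodium chloride 2.210 g

Target volume = 174 mL = 0.174 L.
spectinomycin: C1V1 = C2V2 → 136 µg/mL × 174 mL ÷ 100000 µg/mL = 0.237 mL
glucose: V = C2·V2/C1 = 1.75% ÷ 50% × 174 mL = 6.090 mL
L-arginine: V = C2·V2/C1 = 2.15 mM × 174 mL ÷ 266 mM = 1.406 mL
MOPS: 13.1 g/L × 0.174 L = 2.279 g
sodium chloride: 12.7 g/L × 0.174 L = 2.210 g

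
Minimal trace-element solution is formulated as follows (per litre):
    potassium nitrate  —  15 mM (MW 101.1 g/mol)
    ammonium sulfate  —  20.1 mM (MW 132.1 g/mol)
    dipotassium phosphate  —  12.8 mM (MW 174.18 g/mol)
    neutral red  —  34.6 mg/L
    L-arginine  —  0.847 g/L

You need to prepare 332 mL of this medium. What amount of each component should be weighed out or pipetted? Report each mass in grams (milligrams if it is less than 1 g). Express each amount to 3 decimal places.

Target volume = 332 mL = 0.332 L.
potassium nitrate: 15 mmol/L × 101.1 mg/mmol × 0.332 L = 503.478 mg
ammonium sulfate: 20.1 mmol/L × 132.1 mg/mmol × 0.332 L = 881.530 mg
dipotassium phosphate: 12.8 mmol/L × 174.18 mg/mmol × 0.332 L = 740.195 mg
neutral red: 34.6 mg/L × 0.332 L = 11.487 mg
L-arginine: 0.847 g/L × 0.332 L = 0.281204 g = 281.204 mg

potassium nitrate 503.478 mg; ammonium sulfate 881.530 mg; dipotassium phosphate 740.195 mg; neutral red 11.487 mg; L-arginine 281.204 mg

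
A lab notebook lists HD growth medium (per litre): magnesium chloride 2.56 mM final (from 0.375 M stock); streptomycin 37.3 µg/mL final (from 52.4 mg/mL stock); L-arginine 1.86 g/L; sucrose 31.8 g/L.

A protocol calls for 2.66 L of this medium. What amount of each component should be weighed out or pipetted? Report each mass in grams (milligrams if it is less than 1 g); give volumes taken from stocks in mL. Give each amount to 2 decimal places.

Working volume: 2.66 L.
magnesium chloride: dilute stock: 2.56 mM × 2660 mL ÷ 375 mM = 18.16 mL
streptomycin: C1V1 = C2V2 → 37.3 µg/mL × 2660 mL ÷ 52400 µg/mL = 1.89 mL
L-arginine: 1.86 g/L × 2.66 L = 4.95 g
sucrose: 31.8 g/L × 2.66 L = 84.59 g

magnesium chloride 18.16 mL; streptomycin 1.89 mL; L-arginine 4.95 g; sucrose 84.59 g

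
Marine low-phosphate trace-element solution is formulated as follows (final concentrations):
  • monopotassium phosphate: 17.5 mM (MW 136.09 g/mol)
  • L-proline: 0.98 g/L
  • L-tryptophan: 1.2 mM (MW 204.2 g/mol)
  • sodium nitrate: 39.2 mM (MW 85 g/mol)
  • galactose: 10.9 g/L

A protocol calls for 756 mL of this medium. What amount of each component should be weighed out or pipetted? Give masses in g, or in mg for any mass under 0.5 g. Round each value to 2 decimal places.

monopotassium phosphate 1.80 g; L-proline 0.74 g; L-tryptophan 185.25 mg; sodium nitrate 2.52 g; galactose 8.24 g

Working volume: 756 mL = 0.756 L.
monopotassium phosphate: 17.5 mmol/L × 136.09 g/mol × 0.756 L ÷ 1000 = 1.80 g
L-proline: 0.98 g/L × 0.756 L = 0.74 g
L-tryptophan: 1.2 mmol/L × 204.2 mg/mmol × 0.756 L = 185.25 mg
sodium nitrate: 39.2 mmol/L × 85 g/mol × 0.756 L ÷ 1000 = 2.52 g
galactose: 10.9 g/L × 0.756 L = 8.24 g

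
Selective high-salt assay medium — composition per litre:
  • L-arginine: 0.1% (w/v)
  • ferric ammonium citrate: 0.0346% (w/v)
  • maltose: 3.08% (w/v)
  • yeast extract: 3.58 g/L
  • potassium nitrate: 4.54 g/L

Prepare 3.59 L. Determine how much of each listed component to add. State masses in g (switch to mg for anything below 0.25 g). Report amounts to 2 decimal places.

L-arginine 3.59 g; ferric ammonium citrate 1.24 g; maltose 110.57 g; yeast extract 12.85 g; potassium nitrate 16.30 g

Scale factor relative to 1 L: 3.59.
L-arginine: 0.1% w/v = 1 g/L → 1 × 3.59 L = 3.59 g
ferric ammonium citrate: 0.0346 g per 100 mL × 3590 mL ÷ 100 = 1.24 g
maltose: 3.08% w/v = 30.8 g/L → 30.8 × 3.59 L = 110.57 g
yeast extract: 3.58 g/L × 3.59 L = 12.85 g
potassium nitrate: 4.54 g/L × 3.59 L = 16.30 g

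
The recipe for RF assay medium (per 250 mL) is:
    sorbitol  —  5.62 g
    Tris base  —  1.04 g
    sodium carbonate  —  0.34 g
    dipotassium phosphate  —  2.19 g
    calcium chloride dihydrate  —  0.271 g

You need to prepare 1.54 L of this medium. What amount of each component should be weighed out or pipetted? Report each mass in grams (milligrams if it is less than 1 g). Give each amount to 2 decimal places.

sorbitol 34.62 g; Tris base 6.41 g; sodium carbonate 2.09 g; dipotassium phosphate 13.49 g; calcium chloride dihydrate 1.67 g

Scale factor = 1540 mL / 250 mL = 6.16.
sorbitol: 5.62 g × (1540 mL / 250 mL) = 34.62 g
Tris base: 1.04 g × (1540 mL / 250 mL) = 6.41 g
sodium carbonate: 0.34 g × (1540 mL / 250 mL) = 2.09 g
dipotassium phosphate: 2.19 g × (1540 mL / 250 mL) = 13.49 g
calcium chloride dihydrate: 0.271 g × (1540 mL / 250 mL) = 1.67 g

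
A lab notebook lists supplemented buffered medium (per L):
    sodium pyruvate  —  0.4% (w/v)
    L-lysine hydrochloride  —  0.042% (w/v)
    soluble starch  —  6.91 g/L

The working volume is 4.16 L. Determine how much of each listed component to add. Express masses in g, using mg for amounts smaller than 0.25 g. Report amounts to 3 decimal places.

Scale factor relative to 1 L: 4.16.
sodium pyruvate: 0.4% w/v = 4 g/L → 4 × 4.16 L = 16.640 g
L-lysine hydrochloride: 0.042% w/v = 0.42 g/L → 0.42 × 4.16 L = 1.747 g
soluble starch: 6.91 g/L × 4.16 L = 28.746 g

sodium pyruvate 16.640 g; L-lysine hydrochloride 1.747 g; soluble starch 28.746 g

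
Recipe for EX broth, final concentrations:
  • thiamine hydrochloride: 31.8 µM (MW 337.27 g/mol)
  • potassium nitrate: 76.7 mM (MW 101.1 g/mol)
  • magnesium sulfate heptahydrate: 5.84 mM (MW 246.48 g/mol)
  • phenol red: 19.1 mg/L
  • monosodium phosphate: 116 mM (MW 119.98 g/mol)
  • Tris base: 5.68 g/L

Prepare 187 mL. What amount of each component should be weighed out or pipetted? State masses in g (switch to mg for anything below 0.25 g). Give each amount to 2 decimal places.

Target volume = 187 mL = 0.187 L.
thiamine hydrochloride: 31.8 µmol/L × 337.27 g/mol × 0.187 L ÷ 1000 = 2.01 mg
potassium nitrate: 76.7 mmol/L × 101.1 g/mol × 0.187 L ÷ 1000 = 1.45 g
magnesium sulfate heptahydrate: 5.84 mmol/L × 246.48 g/mol × 0.187 L ÷ 1000 = 0.27 g
phenol red: 19.1 mg/L × 0.187 L = 3.57 mg
monosodium phosphate: 116 mmol/L × 119.98 g/mol × 0.187 L ÷ 1000 = 2.60 g
Tris base: 5.68 g/L × 0.187 L = 1.06 g

thiamine hydrochloride 2.01 mg; potassium nitrate 1.45 g; magnesium sulfate heptahydrate 0.27 g; phenol red 3.57 mg; monosodium phosphate 2.60 g; Tris base 1.06 g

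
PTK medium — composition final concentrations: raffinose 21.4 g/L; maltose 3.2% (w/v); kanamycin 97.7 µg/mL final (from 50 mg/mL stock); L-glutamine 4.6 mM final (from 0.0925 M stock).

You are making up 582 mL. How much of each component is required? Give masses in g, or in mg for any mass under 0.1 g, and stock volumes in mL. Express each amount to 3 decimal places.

Target volume = 582 mL = 0.582 L.
raffinose: 21.4 g/L × 0.582 L = 12.455 g
maltose: 3.2% w/v = 32 g/L → 32 × 0.582 L = 18.624 g
kanamycin: V = C2·V2/C1 = 97.7 µg/mL × 582 mL ÷ 50000 µg/mL = 1.137 mL
L-glutamine: C1V1 = C2V2 → 4.6 mM × 582 mL ÷ 92.5 mM = 28.943 mL

raffinose 12.455 g; maltose 18.624 g; kanamycin 1.137 mL; L-glutamine 28.943 mL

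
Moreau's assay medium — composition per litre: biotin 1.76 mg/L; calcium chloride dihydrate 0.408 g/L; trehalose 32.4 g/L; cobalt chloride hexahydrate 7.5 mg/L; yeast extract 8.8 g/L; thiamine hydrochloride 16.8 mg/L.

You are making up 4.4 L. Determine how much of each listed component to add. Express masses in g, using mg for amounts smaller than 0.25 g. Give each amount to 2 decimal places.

Working volume: 4.4 L.
biotin: 1.76 mg/L × 4.4 L = 7.74 mg
calcium chloride dihydrate: 0.408 g/L × 4.4 L = 1.80 g
trehalose: 32.4 g/L × 4.4 L = 142.56 g
cobalt chloride hexahydrate: 7.5 mg/L × 4.4 L = 33.00 mg
yeast extract: 8.8 g/L × 4.4 L = 38.72 g
thiamine hydrochloride: 16.8 mg/L × 4.4 L = 73.92 mg

biotin 7.74 mg; calcium chloride dihydrate 1.80 g; trehalose 142.56 g; cobalt chloride hexahydrate 33.00 mg; yeast extract 38.72 g; thiamine hydrochloride 73.92 mg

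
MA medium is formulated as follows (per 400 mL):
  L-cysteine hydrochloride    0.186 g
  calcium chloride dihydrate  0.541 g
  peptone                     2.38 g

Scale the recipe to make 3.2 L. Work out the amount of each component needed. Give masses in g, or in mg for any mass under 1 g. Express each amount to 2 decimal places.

Ratio of target to recipe volume: 3200 / 400 = 8.
L-cysteine hydrochloride: 0.186 g × (3200 mL / 400 mL) = 1.49 g
calcium chloride dihydrate: 0.541 g × (3200 mL / 400 mL) = 4.33 g
peptone: 2.38 g × (3200 mL / 400 mL) = 19.04 g

L-cysteine hydrochloride 1.49 g; calcium chloride dihydrate 4.33 g; peptone 19.04 g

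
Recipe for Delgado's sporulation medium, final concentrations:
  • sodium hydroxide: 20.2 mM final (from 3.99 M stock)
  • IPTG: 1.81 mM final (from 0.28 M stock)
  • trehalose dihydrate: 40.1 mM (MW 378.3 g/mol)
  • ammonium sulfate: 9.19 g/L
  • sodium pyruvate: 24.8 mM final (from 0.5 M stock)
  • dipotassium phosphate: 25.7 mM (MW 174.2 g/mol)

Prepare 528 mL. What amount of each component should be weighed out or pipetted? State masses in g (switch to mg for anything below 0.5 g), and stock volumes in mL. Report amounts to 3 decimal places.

sodium hydroxide 2.673 mL; IPTG 3.413 mL; trehalose dihydrate 8.010 g; ammonium sulfate 4.852 g; sodium pyruvate 26.189 mL; dipotassium phosphate 2.364 g

Target volume = 528 mL = 0.528 L.
sodium hydroxide: C1V1 = C2V2 → 20.2 mM × 528 mL ÷ 3990 mM = 2.673 mL
IPTG: dilute stock: 1.81 mM × 528 mL ÷ 280 mM = 3.413 mL
trehalose dihydrate: 40.1 mmol/L × 378.3 g/mol × 0.528 L ÷ 1000 = 8.010 g
ammonium sulfate: 9.19 g/L × 0.528 L = 4.852 g
sodium pyruvate: C1V1 = C2V2 → 24.8 mM × 528 mL ÷ 500 mM = 26.189 mL
dipotassium phosphate: 25.7 mmol/L × 174.2 g/mol × 0.528 L ÷ 1000 = 2.364 g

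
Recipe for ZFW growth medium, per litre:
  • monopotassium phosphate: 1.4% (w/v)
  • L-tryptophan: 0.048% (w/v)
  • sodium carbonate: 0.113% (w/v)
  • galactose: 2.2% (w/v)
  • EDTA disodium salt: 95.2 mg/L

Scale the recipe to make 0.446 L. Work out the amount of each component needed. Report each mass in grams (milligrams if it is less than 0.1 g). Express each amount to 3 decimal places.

Scale factor relative to 1 L: 0.446.
monopotassium phosphate: 1.4 g per 100 mL × 446 mL ÷ 100 = 6.244 g
L-tryptophan: 0.048 g per 100 mL × 446 mL ÷ 100 = 0.214 g
sodium carbonate: 0.113 g per 100 mL × 446 mL ÷ 100 = 0.504 g
galactose: 2.2 g per 100 mL × 446 mL ÷ 100 = 9.812 g
EDTA disodium salt: 95.2 mg/L × 0.446 L = 42.459 mg

monopotassium phosphate 6.244 g; L-tryptophan 0.214 g; sodium carbonate 0.504 g; galactose 9.812 g; EDTA disodium salt 42.459 mg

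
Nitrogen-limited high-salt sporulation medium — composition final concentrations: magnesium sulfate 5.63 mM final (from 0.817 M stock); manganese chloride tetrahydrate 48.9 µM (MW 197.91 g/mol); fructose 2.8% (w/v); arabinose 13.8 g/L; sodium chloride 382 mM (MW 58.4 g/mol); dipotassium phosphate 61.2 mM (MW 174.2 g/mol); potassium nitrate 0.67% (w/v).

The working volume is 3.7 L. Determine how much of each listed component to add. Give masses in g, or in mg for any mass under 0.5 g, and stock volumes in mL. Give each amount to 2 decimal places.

magnesium sulfate 25.50 mL; manganese chloride tetrahydrate 35.81 mg; fructose 103.60 g; arabinose 51.06 g; sodium chloride 82.54 g; dipotassium phosphate 39.45 g; potassium nitrate 24.79 g

Working volume: 3.7 L.
magnesium sulfate: V = C2·V2/C1 = 5.63 mM × 3700 mL ÷ 817 mM = 25.50 mL
manganese chloride tetrahydrate: 48.9 µmol/L × 197.91 g/mol × 3.7 L ÷ 1000 = 35.81 mg
fructose: 2.8 g per 100 mL × 3700 mL ÷ 100 = 103.60 g
arabinose: 13.8 g/L × 3.7 L = 51.06 g
sodium chloride: 382 mmol/L × 58.4 g/mol × 3.7 L ÷ 1000 = 82.54 g
dipotassium phosphate: 61.2 mmol/L × 174.2 g/mol × 3.7 L ÷ 1000 = 39.45 g
potassium nitrate: 0.67 g per 100 mL × 3700 mL ÷ 100 = 24.79 g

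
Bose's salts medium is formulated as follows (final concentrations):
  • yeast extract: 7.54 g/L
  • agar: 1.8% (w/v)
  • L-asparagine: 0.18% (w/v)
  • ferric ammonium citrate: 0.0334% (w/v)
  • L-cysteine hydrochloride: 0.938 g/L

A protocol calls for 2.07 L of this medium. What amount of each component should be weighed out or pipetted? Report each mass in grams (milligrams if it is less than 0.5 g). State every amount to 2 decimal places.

yeast extract 15.61 g; agar 37.26 g; L-asparagine 3.73 g; ferric ammonium citrate 0.69 g; L-cysteine hydrochloride 1.94 g

Working volume: 2.07 L.
yeast extract: 7.54 g/L × 2.07 L = 15.61 g
agar: 1.8 g per 100 mL × 2070 mL ÷ 100 = 37.26 g
L-asparagine: 0.18% w/v = 1.8 g/L → 1.8 × 2.07 L = 3.73 g
ferric ammonium citrate: 0.0334% w/v = 0.334 g/L → 0.334 × 2.07 L = 0.69 g
L-cysteine hydrochloride: 0.938 g/L × 2.07 L = 1.94 g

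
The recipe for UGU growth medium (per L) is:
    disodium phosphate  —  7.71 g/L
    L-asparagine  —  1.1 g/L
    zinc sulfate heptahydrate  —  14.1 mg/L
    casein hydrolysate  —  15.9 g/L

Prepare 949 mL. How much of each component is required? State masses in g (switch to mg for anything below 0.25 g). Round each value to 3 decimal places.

disodium phosphate 7.317 g; L-asparagine 1.044 g; zinc sulfate heptahydrate 13.381 mg; casein hydrolysate 15.089 g

Scale factor relative to 1 L: 0.949.
disodium phosphate: 7.71 g/L × 0.949 L = 7.317 g
L-asparagine: 1.1 g/L × 0.949 L = 1.044 g
zinc sulfate heptahydrate: 14.1 mg/L × 0.949 L = 13.381 mg
casein hydrolysate: 15.9 g/L × 0.949 L = 15.089 g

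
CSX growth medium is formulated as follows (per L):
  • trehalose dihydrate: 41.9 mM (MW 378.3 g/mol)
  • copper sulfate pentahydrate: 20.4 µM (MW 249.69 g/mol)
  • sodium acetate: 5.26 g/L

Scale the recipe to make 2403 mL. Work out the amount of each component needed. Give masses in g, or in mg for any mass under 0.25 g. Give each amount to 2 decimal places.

Scale factor relative to 1 L: 2.403.
trehalose dihydrate: 41.9 mmol/L × 378.3 g/mol × 2.403 L ÷ 1000 = 38.09 g
copper sulfate pentahydrate: 20.4 µmol/L × 249.69 g/mol × 2.403 L ÷ 1000 = 12.24 mg
sodium acetate: 5.26 g/L × 2.403 L = 12.64 g

trehalose dihydrate 38.09 g; copper sulfate pentahydrate 12.24 mg; sodium acetate 12.64 g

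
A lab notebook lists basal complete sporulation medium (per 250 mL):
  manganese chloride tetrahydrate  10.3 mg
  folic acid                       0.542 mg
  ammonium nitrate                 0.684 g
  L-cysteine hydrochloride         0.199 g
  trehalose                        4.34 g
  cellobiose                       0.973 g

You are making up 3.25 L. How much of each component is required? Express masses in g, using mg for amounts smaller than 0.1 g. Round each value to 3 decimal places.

manganese chloride tetrahydrate 0.134 g; folic acid 7.046 mg; ammonium nitrate 8.892 g; L-cysteine hydrochloride 2.587 g; trehalose 56.420 g; cellobiose 12.649 g

Scale factor = 3250 mL / 250 mL = 13.
manganese chloride tetrahydrate: 10.3 mg × (3250 mL / 250 mL) = 133.9 mg = 0.134 g
folic acid: 0.542 mg × (3250 mL / 250 mL) = 7.046 mg
ammonium nitrate: 0.684 g × (3250 mL / 250 mL) = 8.892 g
L-cysteine hydrochloride: 0.199 g × (3250 mL / 250 mL) = 2.587 g
trehalose: 4.34 g × (3250 mL / 250 mL) = 56.420 g
cellobiose: 0.973 g × (3250 mL / 250 mL) = 12.649 g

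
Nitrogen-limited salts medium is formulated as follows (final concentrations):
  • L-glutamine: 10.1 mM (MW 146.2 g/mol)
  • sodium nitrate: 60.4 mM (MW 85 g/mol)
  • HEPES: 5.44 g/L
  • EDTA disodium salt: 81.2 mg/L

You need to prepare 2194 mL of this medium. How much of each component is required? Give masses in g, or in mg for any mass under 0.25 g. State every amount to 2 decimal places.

L-glutamine 3.24 g; sodium nitrate 11.26 g; HEPES 11.94 g; EDTA disodium salt 178.15 mg

Working volume: 2194 mL = 2.194 L.
L-glutamine: 10.1 mmol/L × 146.2 g/mol × 2.194 L ÷ 1000 = 3.24 g
sodium nitrate: 60.4 mmol/L × 85 g/mol × 2.194 L ÷ 1000 = 11.26 g
HEPES: 5.44 g/L × 2.194 L = 11.94 g
EDTA disodium salt: 81.2 mg/L × 2.194 L = 178.15 mg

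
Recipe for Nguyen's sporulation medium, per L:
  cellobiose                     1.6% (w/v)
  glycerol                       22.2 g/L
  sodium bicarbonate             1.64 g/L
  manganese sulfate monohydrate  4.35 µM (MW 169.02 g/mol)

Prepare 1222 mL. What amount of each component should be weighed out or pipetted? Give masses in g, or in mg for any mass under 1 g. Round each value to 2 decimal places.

cellobiose 19.55 g; glycerol 27.13 g; sodium bicarbonate 2.00 g; manganese sulfate monohydrate 0.90 mg

Scale factor relative to 1 L: 1.222.
cellobiose: 1.6% w/v = 16 g/L → 16 × 1.222 L = 19.55 g
glycerol: 22.2 g/L × 1.222 L = 27.13 g
sodium bicarbonate: 1.64 g/L × 1.222 L = 2.00 g
manganese sulfate monohydrate: 4.35 µmol/L × 169.02 g/mol × 1.222 L ÷ 1000 = 0.90 mg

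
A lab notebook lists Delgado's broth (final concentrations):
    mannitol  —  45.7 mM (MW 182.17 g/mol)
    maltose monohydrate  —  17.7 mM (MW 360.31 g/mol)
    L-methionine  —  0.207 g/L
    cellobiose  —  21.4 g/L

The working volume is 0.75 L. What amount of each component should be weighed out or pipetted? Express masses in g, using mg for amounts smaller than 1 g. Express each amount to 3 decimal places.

mannitol 6.244 g; maltose monohydrate 4.783 g; L-methionine 155.250 mg; cellobiose 16.050 g

Working volume: 0.75 L.
mannitol: 45.7 mmol/L × 182.17 g/mol × 0.75 L ÷ 1000 = 6.244 g
maltose monohydrate: 17.7 mmol/L × 360.31 g/mol × 0.75 L ÷ 1000 = 4.783 g
L-methionine: 0.207 g/L × 0.75 L = 0.15525 g = 155.250 mg
cellobiose: 21.4 g/L × 0.75 L = 16.050 g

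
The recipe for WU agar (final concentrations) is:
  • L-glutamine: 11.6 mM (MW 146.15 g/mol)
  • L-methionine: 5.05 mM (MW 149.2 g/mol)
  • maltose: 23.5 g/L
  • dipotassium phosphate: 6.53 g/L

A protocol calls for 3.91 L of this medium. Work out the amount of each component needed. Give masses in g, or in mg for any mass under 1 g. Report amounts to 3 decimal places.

Scale factor relative to 1 L: 3.91.
L-glutamine: 11.6 mmol/L × 146.15 g/mol × 3.91 L ÷ 1000 = 6.629 g
L-methionine: 5.05 mmol/L × 149.2 g/mol × 3.91 L ÷ 1000 = 2.946 g
maltose: 23.5 g/L × 3.91 L = 91.885 g
dipotassium phosphate: 6.53 g/L × 3.91 L = 25.532 g

L-glutamine 6.629 g; L-methionine 2.946 g; maltose 91.885 g; dipotassium phosphate 25.532 g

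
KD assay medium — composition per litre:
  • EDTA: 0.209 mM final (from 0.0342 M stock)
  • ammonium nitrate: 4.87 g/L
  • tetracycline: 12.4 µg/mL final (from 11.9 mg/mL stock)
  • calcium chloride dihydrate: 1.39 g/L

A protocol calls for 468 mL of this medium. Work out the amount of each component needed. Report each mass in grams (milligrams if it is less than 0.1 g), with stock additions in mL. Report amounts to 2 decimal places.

Working volume: 468 mL = 0.468 L.
EDTA: C1V1 = C2V2 → 0.209 mM × 468 mL ÷ 34.2 mM = 2.86 mL
ammonium nitrate: 4.87 g/L × 0.468 L = 2.28 g
tetracycline: dilute stock: 12.4 µg/mL × 468 mL ÷ 11900 µg/mL = 0.49 mL
calcium chloride dihydrate: 1.39 g/L × 0.468 L = 0.65 g

EDTA 2.86 mL; ammonium nitrate 2.28 g; tetracycline 0.49 mL; calcium chloride dihydrate 0.65 g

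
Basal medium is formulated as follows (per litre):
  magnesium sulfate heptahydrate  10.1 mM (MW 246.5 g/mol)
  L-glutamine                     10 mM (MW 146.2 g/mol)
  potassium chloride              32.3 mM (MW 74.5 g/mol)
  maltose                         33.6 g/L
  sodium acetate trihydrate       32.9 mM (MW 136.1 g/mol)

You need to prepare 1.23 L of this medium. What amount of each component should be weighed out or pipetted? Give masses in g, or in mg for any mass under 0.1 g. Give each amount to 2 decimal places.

Working volume: 1.23 L.
magnesium sulfate heptahydrate: 10.1 mmol/L × 246.5 g/mol × 1.23 L ÷ 1000 = 3.06 g
L-glutamine: 10 mmol/L × 146.2 g/mol × 1.23 L ÷ 1000 = 1.80 g
potassium chloride: 32.3 mmol/L × 74.5 g/mol × 1.23 L ÷ 1000 = 2.96 g
maltose: 33.6 g/L × 1.23 L = 41.33 g
sodium acetate trihydrate: 32.9 mmol/L × 136.1 g/mol × 1.23 L ÷ 1000 = 5.51 g

magnesium sulfate heptahydrate 3.06 g; L-glutamine 1.80 g; potassium chloride 2.96 g; maltose 41.33 g; sodium acetate trihydrate 5.51 g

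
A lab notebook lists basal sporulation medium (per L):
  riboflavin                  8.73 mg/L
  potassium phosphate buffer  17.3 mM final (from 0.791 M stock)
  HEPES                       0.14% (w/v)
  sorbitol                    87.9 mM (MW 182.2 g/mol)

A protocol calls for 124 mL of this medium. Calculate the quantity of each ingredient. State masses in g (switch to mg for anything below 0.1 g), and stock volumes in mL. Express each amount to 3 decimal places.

riboflavin 1.083 mg; potassium phosphate buffer 2.712 mL; HEPES 0.174 g; sorbitol 1.986 g

Scale factor relative to 1 L: 0.124.
riboflavin: 8.73 mg/L × 0.124 L = 1.083 mg
potassium phosphate buffer: V = C2·V2/C1 = 17.3 mM × 124 mL ÷ 791 mM = 2.712 mL
HEPES: 0.14 g per 100 mL × 124 mL ÷ 100 = 0.174 g
sorbitol: 87.9 mmol/L × 182.2 g/mol × 0.124 L ÷ 1000 = 1.986 g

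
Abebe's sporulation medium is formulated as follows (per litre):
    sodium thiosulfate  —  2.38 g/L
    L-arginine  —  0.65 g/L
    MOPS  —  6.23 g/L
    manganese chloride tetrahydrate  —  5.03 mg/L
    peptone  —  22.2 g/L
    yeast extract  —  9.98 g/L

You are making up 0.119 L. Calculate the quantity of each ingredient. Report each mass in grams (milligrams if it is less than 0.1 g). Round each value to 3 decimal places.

Working volume: 0.119 L.
sodium thiosulfate: 2.38 g/L × 0.119 L = 0.283 g
L-arginine: 0.65 g/L × 0.119 L = 0.07735 g = 77.350 mg
MOPS: 6.23 g/L × 0.119 L = 0.741 g
manganese chloride tetrahydrate: 5.03 mg/L × 0.119 L = 0.599 mg
peptone: 22.2 g/L × 0.119 L = 2.642 g
yeast extract: 9.98 g/L × 0.119 L = 1.188 g

sodium thiosulfate 0.283 g; L-arginine 77.350 mg; MOPS 0.741 g; manganese chloride tetrahydrate 0.599 mg; peptone 2.642 g; yeast extract 1.188 g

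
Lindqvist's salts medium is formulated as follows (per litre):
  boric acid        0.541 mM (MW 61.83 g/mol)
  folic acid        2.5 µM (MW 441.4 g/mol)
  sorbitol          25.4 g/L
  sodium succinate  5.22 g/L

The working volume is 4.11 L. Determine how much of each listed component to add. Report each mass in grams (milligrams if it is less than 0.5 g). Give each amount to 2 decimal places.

Working volume: 4.11 L.
boric acid: 0.541 mmol/L × 61.83 mg/mmol × 4.11 L = 137.48 mg
folic acid: 2.5 µmol/L × 441.4 g/mol × 4.11 L ÷ 1000 = 4.54 mg
sorbitol: 25.4 g/L × 4.11 L = 104.39 g
sodium succinate: 5.22 g/L × 4.11 L = 21.45 g

boric acid 137.48 mg; folic acid 4.54 mg; sorbitol 104.39 g; sodium succinate 21.45 g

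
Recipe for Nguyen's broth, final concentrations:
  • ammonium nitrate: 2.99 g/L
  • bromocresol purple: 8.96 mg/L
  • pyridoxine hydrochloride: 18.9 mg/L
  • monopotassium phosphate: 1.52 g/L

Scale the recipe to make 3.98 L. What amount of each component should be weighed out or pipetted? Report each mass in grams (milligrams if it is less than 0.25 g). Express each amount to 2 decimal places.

ammonium nitrate 11.90 g; bromocresol purple 35.66 mg; pyridoxine hydrochloride 75.22 mg; monopotassium phosphate 6.05 g

Working volume: 3.98 L.
ammonium nitrate: 2.99 g/L × 3.98 L = 11.90 g
bromocresol purple: 8.96 mg/L × 3.98 L = 35.66 mg
pyridoxine hydrochloride: 18.9 mg/L × 3.98 L = 75.22 mg
monopotassium phosphate: 1.52 g/L × 3.98 L = 6.05 g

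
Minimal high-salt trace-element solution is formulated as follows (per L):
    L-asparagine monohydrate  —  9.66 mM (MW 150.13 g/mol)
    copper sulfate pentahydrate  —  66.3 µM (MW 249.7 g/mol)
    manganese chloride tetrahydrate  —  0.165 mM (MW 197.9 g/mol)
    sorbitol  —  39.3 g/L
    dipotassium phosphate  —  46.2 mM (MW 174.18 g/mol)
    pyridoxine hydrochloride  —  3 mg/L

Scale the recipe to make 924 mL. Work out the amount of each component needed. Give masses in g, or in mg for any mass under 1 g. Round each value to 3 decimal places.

L-asparagine monohydrate 1.340 g; copper sulfate pentahydrate 15.297 mg; manganese chloride tetrahydrate 30.172 mg; sorbitol 36.313 g; dipotassium phosphate 7.436 g; pyridoxine hydrochloride 2.772 mg

Working volume: 924 mL = 0.924 L.
L-asparagine monohydrate: 9.66 mmol/L × 150.13 g/mol × 0.924 L ÷ 1000 = 1.340 g
copper sulfate pentahydrate: 66.3 µmol/L × 249.7 g/mol × 0.924 L ÷ 1000 = 15.297 mg
manganese chloride tetrahydrate: 0.165 mmol/L × 197.9 mg/mmol × 0.924 L = 30.172 mg
sorbitol: 39.3 g/L × 0.924 L = 36.313 g
dipotassium phosphate: 46.2 mmol/L × 174.18 g/mol × 0.924 L ÷ 1000 = 7.436 g
pyridoxine hydrochloride: 3 mg/L × 0.924 L = 2.772 mg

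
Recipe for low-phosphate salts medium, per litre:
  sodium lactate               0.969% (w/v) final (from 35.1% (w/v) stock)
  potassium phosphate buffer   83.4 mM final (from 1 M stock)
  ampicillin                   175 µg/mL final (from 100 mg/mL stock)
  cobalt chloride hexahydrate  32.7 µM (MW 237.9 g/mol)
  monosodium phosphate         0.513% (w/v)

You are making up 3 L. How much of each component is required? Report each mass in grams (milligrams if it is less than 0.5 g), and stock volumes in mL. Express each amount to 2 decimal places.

Working volume: 3 L.
sodium lactate: C1V1 = C2V2 → 0.969% ÷ 35.1% × 3000 mL = 82.82 mL
potassium phosphate buffer: dilute stock: 83.4 mM × 3000 mL ÷ 1000 mM = 250.20 mL
ampicillin: dilute stock: 175 µg/mL × 3000 mL ÷ 100000 µg/mL = 5.25 mL
cobalt chloride hexahydrate: 32.7 µmol/L × 237.9 g/mol × 3 L ÷ 1000 = 23.34 mg
monosodium phosphate: 0.513 g per 100 mL × 3000 mL ÷ 100 = 15.39 g

sodium lactate 82.82 mL; potassium phosphate buffer 250.20 mL; ampicillin 5.25 mL; cobalt chloride hexahydrate 23.34 mg; monosodium phosphate 15.39 g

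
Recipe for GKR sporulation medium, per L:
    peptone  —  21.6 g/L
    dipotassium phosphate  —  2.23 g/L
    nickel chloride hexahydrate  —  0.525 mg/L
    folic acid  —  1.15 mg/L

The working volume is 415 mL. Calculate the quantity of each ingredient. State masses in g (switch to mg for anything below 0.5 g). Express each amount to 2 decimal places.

Scale factor relative to 1 L: 0.415.
peptone: 21.6 g/L × 0.415 L = 8.96 g
dipotassium phosphate: 2.23 g/L × 0.415 L = 0.93 g
nickel chloride hexahydrate: 0.525 mg/L × 0.415 L = 0.22 mg
folic acid: 1.15 mg/L × 0.415 L = 0.48 mg

peptone 8.96 g; dipotassium phosphate 0.93 g; nickel chloride hexahydrate 0.22 mg; folic acid 0.48 mg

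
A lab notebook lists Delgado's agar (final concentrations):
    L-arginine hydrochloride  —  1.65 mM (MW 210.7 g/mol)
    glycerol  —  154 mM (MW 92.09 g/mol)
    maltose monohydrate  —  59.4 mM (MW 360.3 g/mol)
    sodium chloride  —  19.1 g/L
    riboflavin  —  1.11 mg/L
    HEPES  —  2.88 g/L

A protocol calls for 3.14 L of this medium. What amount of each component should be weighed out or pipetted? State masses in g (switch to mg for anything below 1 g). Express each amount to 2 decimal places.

L-arginine hydrochloride 1.09 g; glycerol 44.53 g; maltose monohydrate 67.20 g; sodium chloride 59.97 g; riboflavin 3.49 mg; HEPES 9.04 g

Working volume: 3.14 L.
L-arginine hydrochloride: 1.65 mmol/L × 210.7 g/mol × 3.14 L ÷ 1000 = 1.09 g
glycerol: 154 mmol/L × 92.09 g/mol × 3.14 L ÷ 1000 = 44.53 g
maltose monohydrate: 59.4 mmol/L × 360.3 g/mol × 3.14 L ÷ 1000 = 67.20 g
sodium chloride: 19.1 g/L × 3.14 L = 59.97 g
riboflavin: 1.11 mg/L × 3.14 L = 3.49 mg
HEPES: 2.88 g/L × 3.14 L = 9.04 g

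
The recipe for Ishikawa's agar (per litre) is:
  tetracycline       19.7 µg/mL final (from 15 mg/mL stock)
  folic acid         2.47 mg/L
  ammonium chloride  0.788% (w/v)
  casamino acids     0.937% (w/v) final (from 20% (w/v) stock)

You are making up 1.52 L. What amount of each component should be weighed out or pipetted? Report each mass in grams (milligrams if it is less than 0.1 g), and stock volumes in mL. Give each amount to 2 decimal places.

Working volume: 1.52 L.
tetracycline: C1V1 = C2V2 → 19.7 µg/mL × 1520 mL ÷ 15000 µg/mL = 2.00 mL
folic acid: 2.47 mg/L × 1.52 L = 3.75 mg
ammonium chloride: 0.788 g per 100 mL × 1520 mL ÷ 100 = 11.98 g
casamino acids: C1V1 = C2V2 → 0.937% ÷ 20% × 1520 mL = 71.21 mL

tetracycline 2.00 mL; folic acid 3.75 mg; ammonium chloride 11.98 g; casamino acids 71.21 mL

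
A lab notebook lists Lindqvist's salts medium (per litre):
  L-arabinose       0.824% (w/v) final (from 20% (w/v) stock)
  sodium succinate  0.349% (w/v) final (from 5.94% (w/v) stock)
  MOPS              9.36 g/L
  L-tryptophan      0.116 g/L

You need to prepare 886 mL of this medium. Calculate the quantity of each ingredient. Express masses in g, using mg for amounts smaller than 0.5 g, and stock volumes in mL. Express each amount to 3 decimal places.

L-arabinose 36.503 mL; sodium succinate 52.056 mL; MOPS 8.293 g; L-tryptophan 102.776 mg

Target volume = 886 mL = 0.886 L.
L-arabinose: dilute stock: 0.824% ÷ 20% × 886 mL = 36.503 mL
sodium succinate: V = C2·V2/C1 = 0.349% ÷ 5.94% × 886 mL = 52.056 mL
MOPS: 9.36 g/L × 0.886 L = 8.293 g
L-tryptophan: 0.116 g/L × 0.886 L = 0.102776 g = 102.776 mg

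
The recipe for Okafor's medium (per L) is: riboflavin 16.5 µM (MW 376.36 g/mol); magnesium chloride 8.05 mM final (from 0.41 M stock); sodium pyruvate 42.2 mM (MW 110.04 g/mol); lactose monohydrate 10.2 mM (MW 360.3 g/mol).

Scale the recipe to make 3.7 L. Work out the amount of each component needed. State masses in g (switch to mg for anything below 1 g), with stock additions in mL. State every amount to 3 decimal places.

riboflavin 22.977 mg; magnesium chloride 72.646 mL; sodium pyruvate 17.182 g; lactose monohydrate 13.598 g

Working volume: 3.7 L.
riboflavin: 16.5 µmol/L × 376.36 g/mol × 3.7 L ÷ 1000 = 22.977 mg
magnesium chloride: V = C2·V2/C1 = 8.05 mM × 3700 mL ÷ 410 mM = 72.646 mL
sodium pyruvate: 42.2 mmol/L × 110.04 g/mol × 3.7 L ÷ 1000 = 17.182 g
lactose monohydrate: 10.2 mmol/L × 360.3 g/mol × 3.7 L ÷ 1000 = 13.598 g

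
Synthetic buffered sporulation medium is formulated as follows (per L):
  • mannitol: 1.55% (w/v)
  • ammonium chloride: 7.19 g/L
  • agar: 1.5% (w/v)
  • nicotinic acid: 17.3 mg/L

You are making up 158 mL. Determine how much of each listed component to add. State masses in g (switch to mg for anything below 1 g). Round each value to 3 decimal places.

mannitol 2.449 g; ammonium chloride 1.136 g; agar 2.370 g; nicotinic acid 2.733 mg

Target volume = 158 mL = 0.158 L.
mannitol: 1.55% w/v = 15.5 g/L → 15.5 × 0.158 L = 2.449 g
ammonium chloride: 7.19 g/L × 0.158 L = 1.136 g
agar: 1.5% w/v = 15 g/L → 15 × 0.158 L = 2.370 g
nicotinic acid: 17.3 mg/L × 0.158 L = 2.733 mg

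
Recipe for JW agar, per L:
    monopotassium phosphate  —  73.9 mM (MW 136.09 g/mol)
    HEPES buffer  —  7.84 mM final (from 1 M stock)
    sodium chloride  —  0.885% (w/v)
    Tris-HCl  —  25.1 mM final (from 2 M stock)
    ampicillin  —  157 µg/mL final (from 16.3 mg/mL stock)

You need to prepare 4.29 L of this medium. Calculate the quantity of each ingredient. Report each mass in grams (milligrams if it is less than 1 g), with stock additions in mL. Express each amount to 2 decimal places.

monopotassium phosphate 43.14 g; HEPES buffer 33.63 mL; sodium chloride 37.97 g; Tris-HCl 53.84 mL; ampicillin 41.32 mL

Working volume: 4.29 L.
monopotassium phosphate: 73.9 mmol/L × 136.09 g/mol × 4.29 L ÷ 1000 = 43.14 g
HEPES buffer: C1V1 = C2V2 → 7.84 mM × 4290 mL ÷ 1000 mM = 33.63 mL
sodium chloride: 0.885% w/v = 8.85 g/L → 8.85 × 4.29 L = 37.97 g
Tris-HCl: V = C2·V2/C1 = 25.1 mM × 4290 mL ÷ 2000 mM = 53.84 mL
ampicillin: C1V1 = C2V2 → 157 µg/mL × 4290 mL ÷ 16300 µg/mL = 41.32 mL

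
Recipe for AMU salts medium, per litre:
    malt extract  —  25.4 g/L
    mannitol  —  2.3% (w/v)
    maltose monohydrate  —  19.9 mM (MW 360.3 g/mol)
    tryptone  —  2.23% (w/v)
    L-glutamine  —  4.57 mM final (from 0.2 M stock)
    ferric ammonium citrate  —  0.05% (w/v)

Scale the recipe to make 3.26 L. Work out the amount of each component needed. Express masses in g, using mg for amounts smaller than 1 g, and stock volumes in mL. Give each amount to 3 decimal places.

Working volume: 3.26 L.
malt extract: 25.4 g/L × 3.26 L = 82.804 g
mannitol: 2.3 g per 100 mL × 3260 mL ÷ 100 = 74.980 g
maltose monohydrate: 19.9 mmol/L × 360.3 g/mol × 3.26 L ÷ 1000 = 23.374 g
tryptone: 2.23% w/v = 22.3 g/L → 22.3 × 3.26 L = 72.698 g
L-glutamine: dilute stock: 4.57 mM × 3260 mL ÷ 200 mM = 74.491 mL
ferric ammonium citrate: 0.05 g per 100 mL × 3260 mL ÷ 100 = 1.630 g

malt extract 82.804 g; mannitol 74.980 g; maltose monohydrate 23.374 g; tryptone 72.698 g; L-glutamine 74.491 mL; ferric ammonium citrate 1.630 g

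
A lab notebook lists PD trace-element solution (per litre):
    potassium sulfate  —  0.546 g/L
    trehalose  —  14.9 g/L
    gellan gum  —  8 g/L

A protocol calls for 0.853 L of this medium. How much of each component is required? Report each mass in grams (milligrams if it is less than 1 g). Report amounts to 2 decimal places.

Scale factor relative to 1 L: 0.853.
potassium sulfate: 0.546 g/L × 0.853 L = 0.465738 g = 465.74 mg
trehalose: 14.9 g/L × 0.853 L = 12.71 g
gellan gum: 8 g/L × 0.853 L = 6.82 g

potassium sulfate 465.74 mg; trehalose 12.71 g; gellan gum 6.82 g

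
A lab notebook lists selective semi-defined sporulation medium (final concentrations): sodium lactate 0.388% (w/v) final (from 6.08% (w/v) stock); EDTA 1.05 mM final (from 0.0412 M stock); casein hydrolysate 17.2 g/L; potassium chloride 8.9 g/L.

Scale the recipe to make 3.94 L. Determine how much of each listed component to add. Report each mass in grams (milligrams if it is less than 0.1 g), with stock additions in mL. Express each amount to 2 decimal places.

Scale factor relative to 1 L: 3.94.
sodium lactate: dilute stock: 0.388% ÷ 6.08% × 3940 mL = 251.43 mL
EDTA: V = C2·V2/C1 = 1.05 mM × 3940 mL ÷ 41.2 mM = 100.41 mL
casein hydrolysate: 17.2 g/L × 3.94 L = 67.77 g
potassium chloride: 8.9 g/L × 3.94 L = 35.07 g

sodium lactate 251.43 mL; EDTA 100.41 mL; casein hydrolysate 67.77 g; potassium chloride 35.07 g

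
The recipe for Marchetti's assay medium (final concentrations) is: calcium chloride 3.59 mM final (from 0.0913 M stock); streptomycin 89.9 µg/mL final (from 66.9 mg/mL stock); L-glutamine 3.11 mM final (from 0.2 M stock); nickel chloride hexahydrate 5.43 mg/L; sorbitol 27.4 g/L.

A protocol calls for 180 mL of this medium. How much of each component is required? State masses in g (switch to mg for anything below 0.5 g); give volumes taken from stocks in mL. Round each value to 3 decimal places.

Target volume = 180 mL = 0.18 L.
calcium chloride: dilute stock: 3.59 mM × 180 mL ÷ 91.3 mM = 7.078 mL
streptomycin: V = C2·V2/C1 = 89.9 µg/mL × 180 mL ÷ 66900 µg/mL = 0.242 mL
L-glutamine: C1V1 = C2V2 → 3.11 mM × 180 mL ÷ 200 mM = 2.799 mL
nickel chloride hexahydrate: 5.43 mg/L × 0.18 L = 0.977 mg
sorbitol: 27.4 g/L × 0.18 L = 4.932 g

calcium chloride 7.078 mL; streptomycin 0.242 mL; L-glutamine 2.799 mL; nickel chloride hexahydrate 0.977 mg; sorbitol 4.932 g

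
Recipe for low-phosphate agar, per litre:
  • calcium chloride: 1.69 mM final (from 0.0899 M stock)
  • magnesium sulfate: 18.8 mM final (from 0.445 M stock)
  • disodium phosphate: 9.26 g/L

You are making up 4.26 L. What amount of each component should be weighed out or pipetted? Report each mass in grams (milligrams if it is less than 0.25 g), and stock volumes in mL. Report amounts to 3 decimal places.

Working volume: 4.26 L.
calcium chloride: V = C2·V2/C1 = 1.69 mM × 4260 mL ÷ 89.9 mM = 80.082 mL
magnesium sulfate: C1V1 = C2V2 → 18.8 mM × 4260 mL ÷ 445 mM = 179.973 mL
disodium phosphate: 9.26 g/L × 4.26 L = 39.448 g

calcium chloride 80.082 mL; magnesium sulfate 179.973 mL; disodium phosphate 39.448 g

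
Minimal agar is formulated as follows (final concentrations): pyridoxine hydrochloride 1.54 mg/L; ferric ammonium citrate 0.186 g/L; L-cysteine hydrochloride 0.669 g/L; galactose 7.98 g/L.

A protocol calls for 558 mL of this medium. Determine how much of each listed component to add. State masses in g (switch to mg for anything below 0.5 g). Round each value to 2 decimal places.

pyridoxine hydrochloride 0.86 mg; ferric ammonium citrate 103.79 mg; L-cysteine hydrochloride 373.30 mg; galactose 4.45 g

Working volume: 558 mL = 0.558 L.
pyridoxine hydrochloride: 1.54 mg/L × 0.558 L = 0.86 mg
ferric ammonium citrate: 0.186 g/L × 0.558 L = 0.103788 g = 103.79 mg
L-cysteine hydrochloride: 0.669 g/L × 0.558 L = 0.373302 g = 373.30 mg
galactose: 7.98 g/L × 0.558 L = 4.45 g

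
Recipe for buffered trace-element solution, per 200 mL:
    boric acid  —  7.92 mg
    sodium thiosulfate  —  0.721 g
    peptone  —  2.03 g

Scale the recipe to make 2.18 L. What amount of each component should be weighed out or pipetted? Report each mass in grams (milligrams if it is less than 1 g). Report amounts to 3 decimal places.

boric acid 86.328 mg; sodium thiosulfate 7.859 g; peptone 22.127 g

Scale factor = 2180 mL / 200 mL = 10.9.
boric acid: 7.92 mg × (2180 mL / 200 mL) = 86.328 mg
sodium thiosulfate: 0.721 g × (2180 mL / 200 mL) = 7.859 g
peptone: 2.03 g × (2180 mL / 200 mL) = 22.127 g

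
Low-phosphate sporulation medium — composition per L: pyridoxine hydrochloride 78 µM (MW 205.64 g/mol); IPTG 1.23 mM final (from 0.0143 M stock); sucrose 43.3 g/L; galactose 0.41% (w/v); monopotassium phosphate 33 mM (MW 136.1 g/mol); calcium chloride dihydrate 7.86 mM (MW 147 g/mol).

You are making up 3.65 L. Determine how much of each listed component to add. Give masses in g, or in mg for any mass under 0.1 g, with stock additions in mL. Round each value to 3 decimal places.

pyridoxine hydrochloride 58.546 mg; IPTG 313.951 mL; sucrose 158.045 g; galactose 14.965 g; monopotassium phosphate 16.393 g; calcium chloride dihydrate 4.217 g

Working volume: 3.65 L.
pyridoxine hydrochloride: 78 µmol/L × 205.64 g/mol × 3.65 L ÷ 1000 = 58.546 mg
IPTG: V = C2·V2/C1 = 1.23 mM × 3650 mL ÷ 14.3 mM = 313.951 mL
sucrose: 43.3 g/L × 3.65 L = 158.045 g
galactose: 0.41% w/v = 4.1 g/L → 4.1 × 3.65 L = 14.965 g
monopotassium phosphate: 33 mmol/L × 136.1 g/mol × 3.65 L ÷ 1000 = 16.393 g
calcium chloride dihydrate: 7.86 mmol/L × 147 g/mol × 3.65 L ÷ 1000 = 4.217 g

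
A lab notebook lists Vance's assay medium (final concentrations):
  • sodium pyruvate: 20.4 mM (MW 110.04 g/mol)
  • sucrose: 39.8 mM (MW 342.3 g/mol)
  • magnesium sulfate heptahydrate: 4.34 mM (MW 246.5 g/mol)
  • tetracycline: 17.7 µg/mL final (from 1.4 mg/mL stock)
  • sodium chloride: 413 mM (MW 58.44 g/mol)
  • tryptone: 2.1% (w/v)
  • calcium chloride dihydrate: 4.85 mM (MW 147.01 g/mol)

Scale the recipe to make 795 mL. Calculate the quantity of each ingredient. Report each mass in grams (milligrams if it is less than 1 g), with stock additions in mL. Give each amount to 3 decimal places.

sodium pyruvate 1.785 g; sucrose 10.831 g; magnesium sulfate heptahydrate 850.499 mg; tetracycline 10.051 mL; sodium chloride 19.188 g; tryptone 16.695 g; calcium chloride dihydrate 566.834 mg

Working volume: 795 mL = 0.795 L.
sodium pyruvate: 20.4 mmol/L × 110.04 g/mol × 0.795 L ÷ 1000 = 1.785 g
sucrose: 39.8 mmol/L × 342.3 g/mol × 0.795 L ÷ 1000 = 10.831 g
magnesium sulfate heptahydrate: 4.34 mmol/L × 246.5 mg/mmol × 0.795 L = 850.499 mg
tetracycline: V = C2·V2/C1 = 17.7 µg/mL × 795 mL ÷ 1400 µg/mL = 10.051 mL
sodium chloride: 413 mmol/L × 58.44 g/mol × 0.795 L ÷ 1000 = 19.188 g
tryptone: 2.1% w/v = 21 g/L → 21 × 0.795 L = 16.695 g
calcium chloride dihydrate: 4.85 mmol/L × 147.01 mg/mmol × 0.795 L = 566.834 mg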